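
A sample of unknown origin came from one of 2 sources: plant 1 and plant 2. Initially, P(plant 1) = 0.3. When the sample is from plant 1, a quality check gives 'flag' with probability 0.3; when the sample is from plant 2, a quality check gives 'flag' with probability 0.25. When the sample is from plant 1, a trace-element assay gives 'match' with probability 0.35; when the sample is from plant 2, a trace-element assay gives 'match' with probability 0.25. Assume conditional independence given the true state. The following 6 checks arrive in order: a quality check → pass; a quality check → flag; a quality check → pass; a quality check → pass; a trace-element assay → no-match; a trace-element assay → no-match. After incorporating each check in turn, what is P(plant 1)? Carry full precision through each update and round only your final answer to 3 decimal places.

Apply Bayes' rule sequentially, carrying P(plant 1) forward.
After a quality check='pass': P(plant 1) = 0.7·0.3000 / (0.7·0.3000 + 0.75·0.7000) ≈ 0.2857
After a quality check='flag': P(plant 1) = 0.3·0.2857 / (0.3·0.2857 + 0.25·0.7143) ≈ 0.3243
After a quality check='pass': P(plant 1) = 0.7·0.3243 / (0.7·0.3243 + 0.75·0.6757) ≈ 0.3094
After a quality check='pass': P(plant 1) = 0.7·0.3094 / (0.7·0.3094 + 0.75·0.6906) ≈ 0.2948
After a trace-element assay='no-match': P(plant 1) = 0.65·0.2948 / (0.65·0.2948 + 0.75·0.7052) ≈ 0.2660
After a trace-element assay='no-match': P(plant 1) = 0.65·0.2660 / (0.65·0.2660 + 0.75·0.7340) ≈ 0.2390

0.239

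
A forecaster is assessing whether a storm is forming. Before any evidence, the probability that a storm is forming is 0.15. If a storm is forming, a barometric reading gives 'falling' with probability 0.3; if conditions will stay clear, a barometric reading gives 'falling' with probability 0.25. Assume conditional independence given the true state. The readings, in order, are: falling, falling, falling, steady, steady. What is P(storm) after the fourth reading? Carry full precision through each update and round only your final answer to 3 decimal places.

0.222

After 'falling': P(storm) = 0.3·0.1500 / (0.3·0.1500 + 0.25·0.8500) ≈ 0.1748
After 'falling': P(storm) = 0.3·0.1748 / (0.3·0.1748 + 0.25·0.8252) ≈ 0.2026
After 'falling': P(storm) = 0.3·0.2026 / (0.3·0.2026 + 0.25·0.7974) ≈ 0.2337
After 'steady': P(storm) = 0.7·0.2337 / (0.7·0.2337 + 0.75·0.7663) ≈ 0.2216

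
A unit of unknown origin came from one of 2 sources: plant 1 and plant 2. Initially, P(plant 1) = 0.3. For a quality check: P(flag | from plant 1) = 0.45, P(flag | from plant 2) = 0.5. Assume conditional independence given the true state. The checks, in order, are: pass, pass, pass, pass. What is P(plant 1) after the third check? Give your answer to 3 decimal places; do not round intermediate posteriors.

After 'pass': P(plant 1) = 0.55·0.3000 / (0.55·0.3000 + 0.5·0.7000) ≈ 0.3204
After 'pass': P(plant 1) = 0.55·0.3204 / (0.55·0.3204 + 0.5·0.6796) ≈ 0.3415
After 'pass': P(plant 1) = 0.55·0.3415 / (0.55·0.3415 + 0.5·0.6585) ≈ 0.3632

0.363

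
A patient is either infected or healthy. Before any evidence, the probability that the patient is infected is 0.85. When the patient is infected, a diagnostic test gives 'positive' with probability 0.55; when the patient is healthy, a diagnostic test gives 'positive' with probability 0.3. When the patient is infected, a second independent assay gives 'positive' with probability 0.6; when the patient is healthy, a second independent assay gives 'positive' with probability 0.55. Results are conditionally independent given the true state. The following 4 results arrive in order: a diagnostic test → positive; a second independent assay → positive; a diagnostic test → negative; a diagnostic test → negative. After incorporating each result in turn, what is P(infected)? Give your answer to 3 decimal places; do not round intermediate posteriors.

0.824

After a diagnostic test='positive': P(infected) = 0.55·0.8500 / (0.55·0.8500 + 0.3·0.1500) ≈ 0.9122
After a second independent assay='positive': P(infected) = 0.6·0.9122 / (0.6·0.9122 + 0.55·0.0878) ≈ 0.9189
After a diagnostic test='negative': P(infected) = 0.45·0.9189 / (0.45·0.9189 + 0.7·0.0811) ≈ 0.8793
After a diagnostic test='negative': P(infected) = 0.45·0.8793 / (0.45·0.8793 + 0.7·0.1207) ≈ 0.8241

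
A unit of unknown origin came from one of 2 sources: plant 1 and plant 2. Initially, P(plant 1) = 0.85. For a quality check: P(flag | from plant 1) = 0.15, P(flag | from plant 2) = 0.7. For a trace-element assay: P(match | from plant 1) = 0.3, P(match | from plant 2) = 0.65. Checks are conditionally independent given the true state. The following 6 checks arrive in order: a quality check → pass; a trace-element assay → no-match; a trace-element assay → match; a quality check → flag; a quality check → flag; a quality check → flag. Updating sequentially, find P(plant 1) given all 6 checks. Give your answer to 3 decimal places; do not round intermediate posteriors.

0.127

Apply Bayes' rule sequentially, carrying P(plant 1) forward.
After a quality check='pass': P(plant 1) = 0.85·0.8500 / (0.85·0.8500 + 0.3·0.1500) ≈ 0.9414
After a trace-element assay='no-match': P(plant 1) = 0.7·0.9414 / (0.7·0.9414 + 0.35·0.0586) ≈ 0.9698
After a trace-element assay='match': P(plant 1) = 0.3·0.9698 / (0.3·0.9698 + 0.65·0.0302) ≈ 0.9368
After a quality check='flag': P(plant 1) = 0.15·0.9368 / (0.15·0.9368 + 0.7·0.0632) ≈ 0.7605
After a quality check='flag': P(plant 1) = 0.15·0.7605 / (0.15·0.7605 + 0.7·0.2395) ≈ 0.4050
After a quality check='flag': P(plant 1) = 0.15·0.4050 / (0.15·0.4050 + 0.7·0.5950) ≈ 0.1273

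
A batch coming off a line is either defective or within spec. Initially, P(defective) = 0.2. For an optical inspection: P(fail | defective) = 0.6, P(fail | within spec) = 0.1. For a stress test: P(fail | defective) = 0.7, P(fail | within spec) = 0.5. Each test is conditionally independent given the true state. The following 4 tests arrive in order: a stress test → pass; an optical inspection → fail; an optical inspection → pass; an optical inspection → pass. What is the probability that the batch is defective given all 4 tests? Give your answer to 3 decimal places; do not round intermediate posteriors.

After a stress test='pass': P(defective) = 0.3·0.2000 / (0.3·0.2000 + 0.5·0.8000) ≈ 0.1304
After an optical inspection='fail': P(defective) = 0.6·0.1304 / (0.6·0.1304 + 0.1·0.8696) ≈ 0.4737
After an optical inspection='pass': P(defective) = 0.4·0.4737 / (0.4·0.4737 + 0.9·0.5263) ≈ 0.2857
After an optical inspection='pass': P(defective) = 0.4·0.2857 / (0.4·0.2857 + 0.9·0.7143) ≈ 0.1509

0.151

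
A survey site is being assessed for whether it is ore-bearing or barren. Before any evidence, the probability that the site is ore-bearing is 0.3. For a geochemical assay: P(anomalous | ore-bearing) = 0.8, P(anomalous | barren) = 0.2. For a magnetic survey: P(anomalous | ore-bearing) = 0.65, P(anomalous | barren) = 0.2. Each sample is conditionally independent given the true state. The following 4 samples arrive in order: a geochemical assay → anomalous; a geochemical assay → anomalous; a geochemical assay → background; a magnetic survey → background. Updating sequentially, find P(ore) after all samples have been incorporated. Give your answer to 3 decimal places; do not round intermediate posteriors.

0.429

After a geochemical assay='anomalous': P(ore) = 0.8·0.3000 / (0.8·0.3000 + 0.2·0.7000) ≈ 0.6316
After a geochemical assay='anomalous': P(ore) = 0.8·0.6316 / (0.8·0.6316 + 0.2·0.3684) ≈ 0.8727
After a geochemical assay='background': P(ore) = 0.2·0.8727 / (0.2·0.8727 + 0.8·0.1273) ≈ 0.6316
After a magnetic survey='background': P(ore) = 0.35·0.6316 / (0.35·0.6316 + 0.8·0.3684) ≈ 0.4286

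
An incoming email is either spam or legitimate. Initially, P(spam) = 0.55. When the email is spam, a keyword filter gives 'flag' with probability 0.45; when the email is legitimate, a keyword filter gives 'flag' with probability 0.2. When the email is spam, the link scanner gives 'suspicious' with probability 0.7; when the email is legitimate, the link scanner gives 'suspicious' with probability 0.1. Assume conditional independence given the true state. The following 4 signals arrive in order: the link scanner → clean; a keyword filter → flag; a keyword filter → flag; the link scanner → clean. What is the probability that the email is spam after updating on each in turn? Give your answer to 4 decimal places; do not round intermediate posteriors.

0.4074

Each posterior becomes the prior for the next update.
After the link scanner='clean': P(spam) = 0.3·0.5500 / (0.3·0.5500 + 0.9·0.4500) ≈ 0.2895
After a keyword filter='flag': P(spam) = 0.45·0.2895 / (0.45·0.2895 + 0.2·0.7105) ≈ 0.4783
After a keyword filter='flag': P(spam) = 0.45·0.4783 / (0.45·0.4783 + 0.2·0.5217) ≈ 0.6735
After the link scanner='clean': P(spam) = 0.3·0.6735 / (0.3·0.6735 + 0.9·0.3265) ≈ 0.4074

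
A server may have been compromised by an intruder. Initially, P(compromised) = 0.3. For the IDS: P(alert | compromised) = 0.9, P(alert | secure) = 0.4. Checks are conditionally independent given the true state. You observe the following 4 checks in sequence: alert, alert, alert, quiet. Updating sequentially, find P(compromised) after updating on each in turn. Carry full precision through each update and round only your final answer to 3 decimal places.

After 'alert': P(compromised) = 0.9·0.3000 / (0.9·0.3000 + 0.4·0.7000) ≈ 0.4909
After 'alert': P(compromised) = 0.9·0.4909 / (0.9·0.4909 + 0.4·0.5091) ≈ 0.6845
After 'alert': P(compromised) = 0.9·0.6845 / (0.9·0.6845 + 0.4·0.3155) ≈ 0.8300
After 'quiet': P(compromised) = 0.1·0.8300 / (0.1·0.8300 + 0.6·0.1700) ≈ 0.4486

0.449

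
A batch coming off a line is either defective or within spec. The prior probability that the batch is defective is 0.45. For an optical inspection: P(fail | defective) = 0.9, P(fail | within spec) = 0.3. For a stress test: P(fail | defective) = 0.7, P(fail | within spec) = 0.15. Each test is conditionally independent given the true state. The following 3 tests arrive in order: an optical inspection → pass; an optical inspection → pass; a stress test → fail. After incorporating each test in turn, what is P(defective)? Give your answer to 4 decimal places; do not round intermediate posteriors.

0.0723

After an optical inspection='pass': P(defective) = 0.1·0.4500 / (0.1·0.4500 + 0.7·0.5500) ≈ 0.1047
After an optical inspection='pass': P(defective) = 0.1·0.1047 / (0.1·0.1047 + 0.7·0.8953) ≈ 0.0164
After a stress test='fail': P(defective) = 0.7·0.0164 / (0.7·0.0164 + 0.15·0.9836) ≈ 0.0723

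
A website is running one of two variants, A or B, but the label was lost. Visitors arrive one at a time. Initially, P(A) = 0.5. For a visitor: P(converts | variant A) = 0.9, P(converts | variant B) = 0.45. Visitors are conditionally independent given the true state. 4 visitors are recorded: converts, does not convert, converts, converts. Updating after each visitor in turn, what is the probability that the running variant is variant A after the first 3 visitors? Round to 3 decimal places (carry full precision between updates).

0.421

After 'converts': P(A) = 0.9·0.5000 / (0.9·0.5000 + 0.45·0.5000) ≈ 0.6667
After 'does not convert': P(A) = 0.1·0.6667 / (0.1·0.6667 + 0.55·0.3333) ≈ 0.2667
After 'converts': P(A) = 0.9·0.2667 / (0.9·0.2667 + 0.45·0.7333) ≈ 0.4211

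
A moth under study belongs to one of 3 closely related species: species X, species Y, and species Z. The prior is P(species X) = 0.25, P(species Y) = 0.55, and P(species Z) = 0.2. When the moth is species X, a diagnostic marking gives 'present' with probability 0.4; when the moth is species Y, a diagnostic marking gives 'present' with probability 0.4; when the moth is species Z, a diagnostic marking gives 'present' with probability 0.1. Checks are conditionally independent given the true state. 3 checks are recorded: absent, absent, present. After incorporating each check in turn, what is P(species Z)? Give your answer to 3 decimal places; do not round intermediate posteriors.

0.123

After 'absent': normaliser = 0.6·0.2500 + 0.6·0.5500 + 0.9·0.2000; P(species X) ≈ 0.2273, P(species Y) ≈ 0.5000, P(species Z) ≈ 0.2727
After 'absent': normaliser = 0.6·0.2273 + 0.6·0.5000 + 0.9·0.2727; P(species X) ≈ 0.2000, P(species Y) ≈ 0.4400, P(species Z) ≈ 0.3600
After 'present': normaliser = 0.4·0.2000 + 0.4·0.4400 + 0.1·0.3600; P(species X) ≈ 0.2740, P(species Y) ≈ 0.6027, P(species Z) ≈ 0.1233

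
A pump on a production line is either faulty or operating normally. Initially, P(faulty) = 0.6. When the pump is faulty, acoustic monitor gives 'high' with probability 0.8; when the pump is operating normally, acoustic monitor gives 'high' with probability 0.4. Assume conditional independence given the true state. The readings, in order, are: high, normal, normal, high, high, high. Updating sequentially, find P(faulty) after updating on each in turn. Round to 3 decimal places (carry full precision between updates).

Apply Bayes' rule sequentially, carrying P(faulty) forward.
After 'high': P(faulty) = 0.8·0.6000 / (0.8·0.6000 + 0.4·0.4000) ≈ 0.7500
After 'normal': P(faulty) = 0.2·0.7500 / (0.2·0.7500 + 0.6·0.2500) ≈ 0.5000
After 'normal': P(faulty) = 0.2·0.5000 / (0.2·0.5000 + 0.6·0.5000) ≈ 0.2500
After 'high': P(faulty) = 0.8·0.2500 / (0.8·0.2500 + 0.4·0.7500) ≈ 0.4000
After 'high': P(faulty) = 0.8·0.4000 / (0.8·0.4000 + 0.4·0.6000) ≈ 0.5714
After 'high': P(faulty) = 0.8·0.5714 / (0.8·0.5714 + 0.4·0.4286) ≈ 0.7273

0.727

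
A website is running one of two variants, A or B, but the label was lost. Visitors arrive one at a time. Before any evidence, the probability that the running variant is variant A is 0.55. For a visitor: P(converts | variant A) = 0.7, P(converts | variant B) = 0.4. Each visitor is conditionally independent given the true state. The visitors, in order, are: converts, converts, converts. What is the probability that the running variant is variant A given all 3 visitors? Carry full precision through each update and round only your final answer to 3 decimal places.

0.868

Each posterior becomes the prior for the next update.
After 'converts': P(A) = 0.7·0.5500 / (0.7·0.5500 + 0.4·0.4500) ≈ 0.6814
After 'converts': P(A) = 0.7·0.6814 / (0.7·0.6814 + 0.4·0.3186) ≈ 0.7892
After 'converts': P(A) = 0.7·0.7892 / (0.7·0.7892 + 0.4·0.2108) ≈ 0.8676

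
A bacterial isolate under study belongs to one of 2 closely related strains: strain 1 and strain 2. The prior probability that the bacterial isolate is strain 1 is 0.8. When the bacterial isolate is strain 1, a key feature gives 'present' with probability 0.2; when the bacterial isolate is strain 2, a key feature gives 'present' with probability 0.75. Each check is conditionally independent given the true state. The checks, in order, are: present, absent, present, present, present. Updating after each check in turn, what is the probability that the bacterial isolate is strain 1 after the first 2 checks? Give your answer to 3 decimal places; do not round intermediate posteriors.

After 'present': P(strain 1) = 0.2·0.8000 / (0.2·0.8000 + 0.75·0.2000) ≈ 0.5161
After 'absent': P(strain 1) = 0.8·0.5161 / (0.8·0.5161 + 0.25·0.4839) ≈ 0.7734

0.773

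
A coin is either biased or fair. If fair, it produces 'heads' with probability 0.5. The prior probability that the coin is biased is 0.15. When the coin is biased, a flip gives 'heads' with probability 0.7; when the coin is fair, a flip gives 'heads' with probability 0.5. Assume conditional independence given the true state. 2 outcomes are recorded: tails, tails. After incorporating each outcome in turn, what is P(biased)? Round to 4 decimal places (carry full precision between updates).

0.0597

Apply Bayes' rule sequentially, carrying P(biased) forward.
After 'tails': P(biased) = 0.3·0.1500 / (0.3·0.1500 + 0.5·0.8500) ≈ 0.0957
After 'tails': P(biased) = 0.3·0.0957 / (0.3·0.0957 + 0.5·0.9043) ≈ 0.0597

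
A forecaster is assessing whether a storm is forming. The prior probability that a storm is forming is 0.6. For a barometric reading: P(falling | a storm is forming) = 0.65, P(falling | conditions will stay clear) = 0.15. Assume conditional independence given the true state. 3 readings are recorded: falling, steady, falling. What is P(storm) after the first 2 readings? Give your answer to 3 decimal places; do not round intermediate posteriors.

Each posterior becomes the prior for the next update.
After 'falling': P(storm) = 0.65·0.6000 / (0.65·0.6000 + 0.15·0.4000) ≈ 0.8667
After 'steady': P(storm) = 0.35·0.8667 / (0.35·0.8667 + 0.85·0.1333) ≈ 0.7280

0.728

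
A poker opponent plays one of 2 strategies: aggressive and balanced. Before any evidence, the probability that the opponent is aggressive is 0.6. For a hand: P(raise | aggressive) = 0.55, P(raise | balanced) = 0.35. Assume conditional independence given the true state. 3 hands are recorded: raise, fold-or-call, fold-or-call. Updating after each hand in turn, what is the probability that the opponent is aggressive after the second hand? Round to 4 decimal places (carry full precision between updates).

Each posterior becomes the prior for the next update.
After 'raise': P(aggressive) = 0.55·0.6000 / (0.55·0.6000 + 0.35·0.4000) ≈ 0.7021
After 'fold-or-call': P(aggressive) = 0.45·0.7021 / (0.45·0.7021 + 0.65·0.2979) ≈ 0.6200

0.6200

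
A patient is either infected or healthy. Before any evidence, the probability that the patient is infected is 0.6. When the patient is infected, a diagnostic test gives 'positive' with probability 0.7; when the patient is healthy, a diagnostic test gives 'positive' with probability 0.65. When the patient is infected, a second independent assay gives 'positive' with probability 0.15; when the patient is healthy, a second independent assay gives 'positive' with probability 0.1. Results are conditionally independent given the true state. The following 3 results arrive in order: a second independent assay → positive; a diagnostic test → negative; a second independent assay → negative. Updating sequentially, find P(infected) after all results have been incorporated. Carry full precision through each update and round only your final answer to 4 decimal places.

Apply Bayes' rule sequentially, carrying P(infected) forward.
After a second independent assay='positive': P(infected) = 0.15·0.6000 / (0.15·0.6000 + 0.1·0.4000) ≈ 0.6923
After a diagnostic test='negative': P(infected) = 0.3·0.6923 / (0.3·0.6923 + 0.35·0.3077) ≈ 0.6585
After a second independent assay='negative': P(infected) = 0.85·0.6585 / (0.85·0.6585 + 0.9·0.3415) ≈ 0.6456

0.6456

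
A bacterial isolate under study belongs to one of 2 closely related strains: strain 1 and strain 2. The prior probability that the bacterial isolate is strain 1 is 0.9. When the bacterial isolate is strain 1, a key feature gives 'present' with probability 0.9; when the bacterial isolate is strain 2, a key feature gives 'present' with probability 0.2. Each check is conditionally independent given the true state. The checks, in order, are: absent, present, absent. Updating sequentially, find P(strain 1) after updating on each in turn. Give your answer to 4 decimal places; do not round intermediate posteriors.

After 'absent': P(strain 1) = 0.1·0.9000 / (0.1·0.9000 + 0.8·0.1000) ≈ 0.5294
After 'present': P(strain 1) = 0.9·0.5294 / (0.9·0.5294 + 0.2·0.4706) ≈ 0.8351
After 'absent': P(strain 1) = 0.1·0.8351 / (0.1·0.8351 + 0.8·0.1649) ≈ 0.3876

0.3876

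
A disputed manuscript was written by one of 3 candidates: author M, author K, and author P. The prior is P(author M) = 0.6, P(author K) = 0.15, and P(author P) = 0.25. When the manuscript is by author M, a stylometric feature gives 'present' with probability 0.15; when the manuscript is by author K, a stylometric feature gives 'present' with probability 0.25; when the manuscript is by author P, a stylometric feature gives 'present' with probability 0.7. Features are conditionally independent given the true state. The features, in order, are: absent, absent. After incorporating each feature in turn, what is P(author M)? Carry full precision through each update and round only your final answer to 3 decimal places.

After 'absent': normaliser = 0.85·0.6000 + 0.75·0.1500 + 0.3·0.2500; P(author M) ≈ 0.7312, P(author K) ≈ 0.1613, P(author P) ≈ 0.1075
After 'absent': normaliser = 0.85·0.7312 + 0.75·0.1613 + 0.3·0.1075; P(author M) ≈ 0.8022, P(author K) ≈ 0.1561, P(author P) ≈ 0.0416

0.802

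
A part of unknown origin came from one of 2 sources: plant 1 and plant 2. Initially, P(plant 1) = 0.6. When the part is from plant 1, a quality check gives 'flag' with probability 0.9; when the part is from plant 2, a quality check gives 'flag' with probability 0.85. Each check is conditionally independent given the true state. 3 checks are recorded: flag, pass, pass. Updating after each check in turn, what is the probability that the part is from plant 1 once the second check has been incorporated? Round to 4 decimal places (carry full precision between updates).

0.5143

After 'flag': P(plant 1) = 0.9·0.6000 / (0.9·0.6000 + 0.85·0.4000) ≈ 0.6136
After 'pass': P(plant 1) = 0.1·0.6136 / (0.1·0.6136 + 0.15·0.3864) ≈ 0.5143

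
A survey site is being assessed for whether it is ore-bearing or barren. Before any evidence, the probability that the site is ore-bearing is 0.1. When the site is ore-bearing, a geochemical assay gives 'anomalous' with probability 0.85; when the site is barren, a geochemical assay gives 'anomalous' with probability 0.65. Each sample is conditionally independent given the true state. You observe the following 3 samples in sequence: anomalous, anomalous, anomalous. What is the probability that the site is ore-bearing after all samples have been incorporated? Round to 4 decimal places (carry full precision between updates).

After 'anomalous': P(ore) = 0.85·0.1000 / (0.85·0.1000 + 0.65·0.9000) ≈ 0.1269
After 'anomalous': P(ore) = 0.85·0.1269 / (0.85·0.1269 + 0.65·0.8731) ≈ 0.1597
After 'anomalous': P(ore) = 0.85·0.1597 / (0.85·0.1597 + 0.65·0.8403) ≈ 0.1990

0.1990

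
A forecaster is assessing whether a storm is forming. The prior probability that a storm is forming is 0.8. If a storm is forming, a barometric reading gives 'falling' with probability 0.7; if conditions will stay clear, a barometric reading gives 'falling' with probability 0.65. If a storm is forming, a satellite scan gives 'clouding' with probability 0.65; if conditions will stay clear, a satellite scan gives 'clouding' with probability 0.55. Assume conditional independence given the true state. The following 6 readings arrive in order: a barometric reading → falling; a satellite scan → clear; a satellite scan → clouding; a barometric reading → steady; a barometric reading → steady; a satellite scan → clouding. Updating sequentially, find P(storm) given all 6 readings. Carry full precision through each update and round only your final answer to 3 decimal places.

After a barometric reading='falling': P(storm) = 0.7·0.8000 / (0.7·0.8000 + 0.65·0.2000) ≈ 0.8116
After a satellite scan='clear': P(storm) = 0.35·0.8116 / (0.35·0.8116 + 0.45·0.1884) ≈ 0.7701
After a satellite scan='clouding': P(storm) = 0.65·0.7701 / (0.65·0.7701 + 0.55·0.2299) ≈ 0.7984
After a barometric reading='steady': P(storm) = 0.3·0.7984 / (0.3·0.7984 + 0.35·0.2016) ≈ 0.7724
After a barometric reading='steady': P(storm) = 0.3·0.7724 / (0.3·0.7724 + 0.35·0.2276) ≈ 0.7442
After a satellite scan='clouding': P(storm) = 0.65·0.7442 / (0.65·0.7442 + 0.55·0.2558) ≈ 0.7747

0.775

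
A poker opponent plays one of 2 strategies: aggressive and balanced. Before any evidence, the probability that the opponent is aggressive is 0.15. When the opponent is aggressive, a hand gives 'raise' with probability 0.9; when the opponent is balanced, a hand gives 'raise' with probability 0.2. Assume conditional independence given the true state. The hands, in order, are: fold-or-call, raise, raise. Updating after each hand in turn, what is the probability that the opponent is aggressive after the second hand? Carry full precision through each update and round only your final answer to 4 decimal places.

0.0903

After 'fold-or-call': P(aggressive) = 0.1·0.1500 / (0.1·0.1500 + 0.8·0.8500) ≈ 0.0216
After 'raise': P(aggressive) = 0.9·0.0216 / (0.9·0.0216 + 0.2·0.9784) ≈ 0.0903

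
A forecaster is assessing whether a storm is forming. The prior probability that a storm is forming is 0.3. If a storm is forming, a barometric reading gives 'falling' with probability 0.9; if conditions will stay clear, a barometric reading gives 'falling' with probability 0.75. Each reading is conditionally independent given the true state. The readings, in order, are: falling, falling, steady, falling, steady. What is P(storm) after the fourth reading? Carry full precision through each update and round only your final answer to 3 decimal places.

Apply Bayes' rule sequentially, carrying P(storm) forward.
After 'falling': P(storm) = 0.9·0.3000 / (0.9·0.3000 + 0.75·0.7000) ≈ 0.3396
After 'falling': P(storm) = 0.9·0.3396 / (0.9·0.3396 + 0.75·0.6604) ≈ 0.3816
After 'steady': P(storm) = 0.1·0.3816 / (0.1·0.3816 + 0.25·0.6184) ≈ 0.1980
After 'falling': P(storm) = 0.9·0.1980 / (0.9·0.1980 + 0.75·0.8020) ≈ 0.2285

0.229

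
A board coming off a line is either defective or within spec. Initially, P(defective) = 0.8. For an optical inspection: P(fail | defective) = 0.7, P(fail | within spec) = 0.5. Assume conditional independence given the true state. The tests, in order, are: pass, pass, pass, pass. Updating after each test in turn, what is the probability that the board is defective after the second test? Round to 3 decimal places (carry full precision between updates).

After 'pass': P(defective) = 0.3·0.8000 / (0.3·0.8000 + 0.5·0.2000) ≈ 0.7059
After 'pass': P(defective) = 0.3·0.7059 / (0.3·0.7059 + 0.5·0.2941) ≈ 0.5902

0.590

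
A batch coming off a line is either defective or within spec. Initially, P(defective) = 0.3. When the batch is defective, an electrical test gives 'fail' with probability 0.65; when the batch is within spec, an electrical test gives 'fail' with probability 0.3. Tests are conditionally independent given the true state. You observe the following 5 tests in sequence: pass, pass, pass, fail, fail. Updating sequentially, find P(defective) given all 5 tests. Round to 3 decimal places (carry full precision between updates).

0.201

After 'pass': P(defective) = 0.35·0.3000 / (0.35·0.3000 + 0.7·0.7000) ≈ 0.1765
After 'pass': P(defective) = 0.35·0.1765 / (0.35·0.1765 + 0.7·0.8235) ≈ 0.0968
After 'pass': P(defective) = 0.35·0.0968 / (0.35·0.0968 + 0.7·0.9032) ≈ 0.0508
After 'fail': P(defective) = 0.65·0.0508 / (0.65·0.0508 + 0.3·0.9492) ≈ 0.1040
After 'fail': P(defective) = 0.65·0.1040 / (0.65·0.1040 + 0.3·0.8960) ≈ 0.2010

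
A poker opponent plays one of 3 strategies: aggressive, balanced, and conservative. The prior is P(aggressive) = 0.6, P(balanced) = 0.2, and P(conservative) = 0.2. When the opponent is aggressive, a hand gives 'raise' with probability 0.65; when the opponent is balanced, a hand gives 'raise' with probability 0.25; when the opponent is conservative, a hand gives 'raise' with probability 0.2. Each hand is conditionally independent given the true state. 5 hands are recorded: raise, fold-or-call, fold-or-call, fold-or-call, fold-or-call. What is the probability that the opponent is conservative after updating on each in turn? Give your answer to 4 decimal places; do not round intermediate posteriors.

Each posterior becomes the prior for the next update.
After 'raise': normaliser = 0.65·0.6000 + 0.25·0.2000 + 0.2·0.2000; P(aggressive) ≈ 0.8125, P(balanced) ≈ 0.1042, P(conservative) ≈ 0.0833
After 'fold-or-call': normaliser = 0.35·0.8125 + 0.75·0.1042 + 0.8·0.0833; P(aggressive) ≈ 0.6626, P(balanced) ≈ 0.1820, P(conservative) ≈ 0.1553
After 'fold-or-call': normaliser = 0.35·0.6626 + 0.75·0.1820 + 0.8·0.1553; P(aggressive) ≈ 0.4707, P(balanced) ≈ 0.2771, P(conservative) ≈ 0.2522
After 'fold-or-call': normaliser = 0.35·0.4707 + 0.75·0.2771 + 0.8·0.2522; P(aggressive) ≈ 0.2868, P(balanced) ≈ 0.3618, P(conservative) ≈ 0.3513
After 'fold-or-call': normaliser = 0.35·0.2868 + 0.75·0.3618 + 0.8·0.3513; P(aggressive) ≈ 0.1538, P(balanced) ≈ 0.4157, P(conservative) ≈ 0.4305

0.4305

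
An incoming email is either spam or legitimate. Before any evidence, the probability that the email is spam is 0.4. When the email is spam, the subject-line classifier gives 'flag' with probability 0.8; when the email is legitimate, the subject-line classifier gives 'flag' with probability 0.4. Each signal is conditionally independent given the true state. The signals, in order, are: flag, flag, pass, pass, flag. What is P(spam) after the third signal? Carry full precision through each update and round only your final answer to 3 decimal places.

0.471

After 'flag': P(spam) = 0.8·0.4000 / (0.8·0.4000 + 0.4·0.6000) ≈ 0.5714
After 'flag': P(spam) = 0.8·0.5714 / (0.8·0.5714 + 0.4·0.4286) ≈ 0.7273
After 'pass': P(spam) = 0.2·0.7273 / (0.2·0.7273 + 0.6·0.2727) ≈ 0.4706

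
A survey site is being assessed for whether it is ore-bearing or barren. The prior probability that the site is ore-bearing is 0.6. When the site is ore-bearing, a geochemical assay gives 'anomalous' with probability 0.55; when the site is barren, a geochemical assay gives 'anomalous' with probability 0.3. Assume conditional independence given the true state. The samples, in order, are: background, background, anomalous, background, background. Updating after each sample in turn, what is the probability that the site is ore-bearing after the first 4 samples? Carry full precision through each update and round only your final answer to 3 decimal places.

0.422

After 'background': P(ore) = 0.45·0.6000 / (0.45·0.6000 + 0.7·0.4000) ≈ 0.4909
After 'background': P(ore) = 0.45·0.4909 / (0.45·0.4909 + 0.7·0.5091) ≈ 0.3827
After 'anomalous': P(ore) = 0.55·0.3827 / (0.55·0.3827 + 0.3·0.6173) ≈ 0.5319
After 'background': P(ore) = 0.45·0.5319 / (0.45·0.5319 + 0.7·0.4681) ≈ 0.4222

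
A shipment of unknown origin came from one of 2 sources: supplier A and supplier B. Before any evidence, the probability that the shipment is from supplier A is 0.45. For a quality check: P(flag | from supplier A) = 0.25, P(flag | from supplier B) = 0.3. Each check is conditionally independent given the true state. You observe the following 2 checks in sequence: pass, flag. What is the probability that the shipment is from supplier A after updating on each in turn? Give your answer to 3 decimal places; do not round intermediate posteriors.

0.422

Apply Bayes' rule sequentially, carrying P(supplier A) forward.
After 'pass': P(supplier A) = 0.75·0.4500 / (0.75·0.4500 + 0.7·0.5500) ≈ 0.4671
After 'flag': P(supplier A) = 0.25·0.4671 / (0.25·0.4671 + 0.3·0.5329) ≈ 0.4221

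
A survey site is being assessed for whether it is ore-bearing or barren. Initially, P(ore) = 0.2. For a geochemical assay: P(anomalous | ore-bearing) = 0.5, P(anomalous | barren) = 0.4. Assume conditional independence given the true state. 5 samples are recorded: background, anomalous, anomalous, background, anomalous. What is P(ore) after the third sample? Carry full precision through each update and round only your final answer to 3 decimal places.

After 'background': P(ore) = 0.5·0.2000 / (0.5·0.2000 + 0.6·0.8000) ≈ 0.1724
After 'anomalous': P(ore) = 0.5·0.1724 / (0.5·0.1724 + 0.4·0.8276) ≈ 0.2066
After 'anomalous': P(ore) = 0.5·0.2066 / (0.5·0.2066 + 0.4·0.7934) ≈ 0.2456

0.246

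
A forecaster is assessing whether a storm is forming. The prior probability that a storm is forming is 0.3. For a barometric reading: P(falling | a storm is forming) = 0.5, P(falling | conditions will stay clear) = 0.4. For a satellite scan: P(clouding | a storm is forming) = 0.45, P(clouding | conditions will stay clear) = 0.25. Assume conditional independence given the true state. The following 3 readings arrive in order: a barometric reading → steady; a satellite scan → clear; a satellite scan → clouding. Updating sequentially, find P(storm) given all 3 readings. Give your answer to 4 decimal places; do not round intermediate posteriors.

0.3204

Apply Bayes' rule sequentially, carrying P(storm) forward.
After a barometric reading='steady': P(storm) = 0.5·0.3000 / (0.5·0.3000 + 0.6·0.7000) ≈ 0.2632
After a satellite scan='clear': P(storm) = 0.55·0.2632 / (0.55·0.2632 + 0.75·0.7368) ≈ 0.2075
After a satellite scan='clouding': P(storm) = 0.45·0.2075 / (0.45·0.2075 + 0.25·0.7925) ≈ 0.3204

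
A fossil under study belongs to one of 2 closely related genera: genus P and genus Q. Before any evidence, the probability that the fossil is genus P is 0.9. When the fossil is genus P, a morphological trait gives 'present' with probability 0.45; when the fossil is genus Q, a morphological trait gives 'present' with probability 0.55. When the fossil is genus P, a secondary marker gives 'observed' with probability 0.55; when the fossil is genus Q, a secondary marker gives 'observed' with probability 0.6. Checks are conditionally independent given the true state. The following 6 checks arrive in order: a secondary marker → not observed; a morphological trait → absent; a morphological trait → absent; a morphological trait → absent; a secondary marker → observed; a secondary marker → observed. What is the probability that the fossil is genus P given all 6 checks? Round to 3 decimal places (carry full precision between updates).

0.940

After a secondary marker='not observed': P(genus P) = 0.45·0.9000 / (0.45·0.9000 + 0.4·0.1000) ≈ 0.9101
After a morphological trait='absent': P(genus P) = 0.55·0.9101 / (0.55·0.9101 + 0.45·0.0899) ≈ 0.9252
After a morphological trait='absent': P(genus P) = 0.55·0.9252 / (0.55·0.9252 + 0.45·0.0748) ≈ 0.9380
After a morphological trait='absent': P(genus P) = 0.55·0.9380 / (0.55·0.9380 + 0.45·0.0620) ≈ 0.9487
After a secondary marker='observed': P(genus P) = 0.55·0.9487 / (0.55·0.9487 + 0.6·0.0513) ≈ 0.9443
After a secondary marker='observed': P(genus P) = 0.55·0.9443 / (0.55·0.9443 + 0.6·0.0557) ≈ 0.9395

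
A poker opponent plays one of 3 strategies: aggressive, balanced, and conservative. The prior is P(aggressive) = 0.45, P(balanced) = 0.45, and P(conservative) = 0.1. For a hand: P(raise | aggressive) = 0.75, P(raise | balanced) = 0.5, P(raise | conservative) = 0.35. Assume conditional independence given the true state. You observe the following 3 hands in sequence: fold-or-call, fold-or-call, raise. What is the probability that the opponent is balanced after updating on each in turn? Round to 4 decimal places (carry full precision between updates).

Each posterior becomes the prior for the next update.
After 'fold-or-call': normaliser = 0.25·0.4500 + 0.5·0.4500 + 0.65·0.1000; P(aggressive) ≈ 0.2795, P(balanced) ≈ 0.5590, P(conservative) ≈ 0.1615
After 'fold-or-call': normaliser = 0.25·0.2795 + 0.5·0.5590 + 0.65·0.1615; P(aggressive) ≈ 0.1538, P(balanced) ≈ 0.6152, P(conservative) ≈ 0.2310
After 'raise': normaliser = 0.75·0.1538 + 0.5·0.6152 + 0.35·0.2310; P(aggressive) ≈ 0.2290, P(balanced) ≈ 0.6105, P(conservative) ≈ 0.1605

0.6105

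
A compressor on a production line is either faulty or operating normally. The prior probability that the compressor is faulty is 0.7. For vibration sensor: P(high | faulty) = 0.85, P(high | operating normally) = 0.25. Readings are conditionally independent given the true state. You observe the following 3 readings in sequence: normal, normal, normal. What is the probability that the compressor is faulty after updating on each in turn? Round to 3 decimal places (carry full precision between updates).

After 'normal': P(faulty) = 0.15·0.7000 / (0.15·0.7000 + 0.75·0.3000) ≈ 0.3182
After 'normal': P(faulty) = 0.15·0.3182 / (0.15·0.3182 + 0.75·0.6818) ≈ 0.0854
After 'normal': P(faulty) = 0.15·0.0854 / (0.15·0.0854 + 0.75·0.9146) ≈ 0.0183

0.018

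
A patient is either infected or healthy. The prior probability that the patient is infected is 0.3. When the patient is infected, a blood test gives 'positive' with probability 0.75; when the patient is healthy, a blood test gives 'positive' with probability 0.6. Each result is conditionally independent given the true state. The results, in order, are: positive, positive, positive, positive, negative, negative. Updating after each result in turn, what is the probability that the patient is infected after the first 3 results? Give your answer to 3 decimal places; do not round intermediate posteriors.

0.456

After 'positive': P(infected) = 0.75·0.3000 / (0.75·0.3000 + 0.6·0.7000) ≈ 0.3488
After 'positive': P(infected) = 0.75·0.3488 / (0.75·0.3488 + 0.6·0.6512) ≈ 0.4011
After 'positive': P(infected) = 0.75·0.4011 / (0.75·0.4011 + 0.6·0.5989) ≈ 0.4557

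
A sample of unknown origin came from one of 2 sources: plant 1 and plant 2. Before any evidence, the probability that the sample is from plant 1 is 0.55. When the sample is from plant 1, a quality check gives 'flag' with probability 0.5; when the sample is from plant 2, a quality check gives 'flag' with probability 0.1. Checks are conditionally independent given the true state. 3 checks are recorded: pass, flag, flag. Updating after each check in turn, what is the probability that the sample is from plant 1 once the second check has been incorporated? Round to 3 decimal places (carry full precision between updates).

0.772

After 'pass': P(plant 1) = 0.5·0.5500 / (0.5·0.5500 + 0.9·0.4500) ≈ 0.4044
After 'flag': P(plant 1) = 0.5·0.4044 / (0.5·0.4044 + 0.1·0.5956) ≈ 0.7725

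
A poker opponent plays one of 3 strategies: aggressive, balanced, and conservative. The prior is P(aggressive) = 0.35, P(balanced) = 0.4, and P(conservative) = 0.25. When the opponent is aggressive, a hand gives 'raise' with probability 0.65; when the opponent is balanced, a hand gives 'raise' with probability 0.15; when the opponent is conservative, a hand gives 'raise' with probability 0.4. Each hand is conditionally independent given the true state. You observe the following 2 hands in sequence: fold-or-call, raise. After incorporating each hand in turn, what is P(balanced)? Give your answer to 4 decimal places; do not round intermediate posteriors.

After 'fold-or-call': normaliser = 0.35·0.3500 + 0.85·0.4000 + 0.6·0.2500; P(aggressive) ≈ 0.2000, P(balanced) ≈ 0.5551, P(conservative) ≈ 0.2449
After 'raise': normaliser = 0.65·0.2000 + 0.15·0.5551 + 0.4·0.2449; P(aggressive) ≈ 0.4177, P(balanced) ≈ 0.2675, P(conservative) ≈ 0.3148

0.2675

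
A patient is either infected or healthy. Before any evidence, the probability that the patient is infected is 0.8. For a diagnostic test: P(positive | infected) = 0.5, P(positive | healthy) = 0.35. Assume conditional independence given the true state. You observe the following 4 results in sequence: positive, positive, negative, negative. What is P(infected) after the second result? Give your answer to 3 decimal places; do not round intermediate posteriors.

0.891

After 'positive': P(infected) = 0.5·0.8000 / (0.5·0.8000 + 0.35·0.2000) ≈ 0.8511
After 'positive': P(infected) = 0.5·0.8511 / (0.5·0.8511 + 0.35·0.1489) ≈ 0.8909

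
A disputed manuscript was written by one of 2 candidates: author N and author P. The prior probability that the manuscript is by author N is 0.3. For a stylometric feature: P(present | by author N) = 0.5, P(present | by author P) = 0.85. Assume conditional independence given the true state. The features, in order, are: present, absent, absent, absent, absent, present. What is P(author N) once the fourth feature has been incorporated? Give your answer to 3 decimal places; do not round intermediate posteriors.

After 'present': P(author N) = 0.5·0.3000 / (0.5·0.3000 + 0.85·0.7000) ≈ 0.2013
After 'absent': P(author N) = 0.5·0.2013 / (0.5·0.2013 + 0.15·0.7987) ≈ 0.4566
After 'absent': P(author N) = 0.5·0.4566 / (0.5·0.4566 + 0.15·0.5434) ≈ 0.7369
After 'absent': P(author N) = 0.5·0.7369 / (0.5·0.7369 + 0.15·0.2631) ≈ 0.9033

0.903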